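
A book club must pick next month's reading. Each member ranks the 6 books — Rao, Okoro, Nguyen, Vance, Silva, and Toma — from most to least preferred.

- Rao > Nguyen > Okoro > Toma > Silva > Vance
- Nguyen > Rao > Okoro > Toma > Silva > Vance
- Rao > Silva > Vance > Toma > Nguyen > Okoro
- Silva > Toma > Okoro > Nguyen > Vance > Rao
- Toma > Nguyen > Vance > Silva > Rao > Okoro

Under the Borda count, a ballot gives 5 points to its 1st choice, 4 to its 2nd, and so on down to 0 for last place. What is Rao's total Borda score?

15

Borda scores:
  Rao: 5 + 4 + 5 + 0 + 1 = 15
  Okoro: 3 + 3 + 0 + 3 + 0 = 9
  Nguyen: 4 + 5 + 1 + 2 + 4 = 16
  Vance: 0 + 0 + 3 + 1 + 3 = 7
  Silva: 1 + 1 + 4 + 5 + 2 = 13
  Toma: 2 + 2 + 2 + 4 + 5 = 15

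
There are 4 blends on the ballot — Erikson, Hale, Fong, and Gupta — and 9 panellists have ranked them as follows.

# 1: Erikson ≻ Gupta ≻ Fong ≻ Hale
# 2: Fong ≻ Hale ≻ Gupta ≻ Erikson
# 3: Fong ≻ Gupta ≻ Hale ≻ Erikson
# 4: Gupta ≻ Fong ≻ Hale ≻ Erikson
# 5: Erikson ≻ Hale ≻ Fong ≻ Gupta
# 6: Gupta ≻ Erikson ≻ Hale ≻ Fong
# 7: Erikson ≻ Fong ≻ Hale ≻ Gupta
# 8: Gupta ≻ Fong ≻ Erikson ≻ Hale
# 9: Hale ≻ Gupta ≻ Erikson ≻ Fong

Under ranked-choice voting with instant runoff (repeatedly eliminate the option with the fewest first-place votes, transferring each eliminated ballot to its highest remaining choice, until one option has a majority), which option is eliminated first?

Round 1: Erikson 3, Gupta 3, Fong 2, Hale 1. Hale has the fewest and is eliminated.
Round 2: Gupta 4, Erikson 3, Fong 2. Fong has the fewest and is eliminated.
Round 3: Gupta 6, Erikson 3. Gupta has a majority.

Hale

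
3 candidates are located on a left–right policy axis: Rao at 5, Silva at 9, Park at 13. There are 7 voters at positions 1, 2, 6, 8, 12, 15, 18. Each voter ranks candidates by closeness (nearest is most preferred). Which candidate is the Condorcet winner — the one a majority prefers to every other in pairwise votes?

Silva

With single-peaked preferences on a line, the Condorcet winner is the candidate closest to the median voter.
The median voter (position 8) is closest to Silva at 9.
Check: Silva vs Park — voters closer to Silva: 4 of 7.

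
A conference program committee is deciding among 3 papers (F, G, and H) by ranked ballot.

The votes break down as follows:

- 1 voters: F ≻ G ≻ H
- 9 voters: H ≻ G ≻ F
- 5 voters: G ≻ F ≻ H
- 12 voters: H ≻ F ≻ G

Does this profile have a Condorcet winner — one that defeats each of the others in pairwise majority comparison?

Head-to-head results (27 voters total):
F vs G: G wins 14–13.
F vs H: H wins 21–6.
G vs H: H wins 21–6.
H beats each rival — F (21–6), G (21–6) — so H is the Condorcet winner.

Yes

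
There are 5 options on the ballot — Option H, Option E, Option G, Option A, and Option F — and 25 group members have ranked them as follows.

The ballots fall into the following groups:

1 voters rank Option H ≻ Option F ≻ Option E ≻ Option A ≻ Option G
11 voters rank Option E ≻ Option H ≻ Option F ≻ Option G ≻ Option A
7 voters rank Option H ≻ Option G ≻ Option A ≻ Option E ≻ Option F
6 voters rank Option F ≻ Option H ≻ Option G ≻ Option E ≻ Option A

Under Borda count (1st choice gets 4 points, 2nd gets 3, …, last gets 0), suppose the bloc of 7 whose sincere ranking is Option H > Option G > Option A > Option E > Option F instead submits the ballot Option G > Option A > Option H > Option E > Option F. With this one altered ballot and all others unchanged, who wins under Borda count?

Borda totals with the altered ballot: Option H 69, Option E 59, Option G 51, Option A 22, Option F 49.
The winner is unchanged: still Option H.

Option H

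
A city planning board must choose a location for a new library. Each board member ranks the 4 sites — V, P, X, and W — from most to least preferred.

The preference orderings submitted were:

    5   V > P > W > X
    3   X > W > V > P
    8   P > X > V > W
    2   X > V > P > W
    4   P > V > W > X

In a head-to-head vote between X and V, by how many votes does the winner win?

Ballots ranking X above V: 3+8+2 = 13.
Ballots ranking V above X: 5+4 = 9.
X wins 13–9, a margin of 4.

4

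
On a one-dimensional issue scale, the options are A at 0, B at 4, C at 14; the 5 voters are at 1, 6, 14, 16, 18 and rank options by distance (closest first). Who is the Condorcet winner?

C

With single-peaked preferences on a line, the Condorcet winner is the candidate closest to the median voter.
The median voter (position 14) is closest to C at 14.
Check: C vs B — voters closer to C: 3 of 5.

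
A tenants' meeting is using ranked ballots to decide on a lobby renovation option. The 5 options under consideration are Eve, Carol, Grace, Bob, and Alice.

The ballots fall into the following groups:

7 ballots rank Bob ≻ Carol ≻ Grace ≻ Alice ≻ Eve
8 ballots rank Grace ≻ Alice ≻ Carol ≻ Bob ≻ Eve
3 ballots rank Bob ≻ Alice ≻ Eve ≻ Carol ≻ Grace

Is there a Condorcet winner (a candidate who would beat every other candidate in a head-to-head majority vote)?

Head-to-head results (18 voters total):
Eve vs Carol: Carol wins 15–3.
Eve vs Grace: Grace wins 15–3.
Eve vs Bob: Bob wins 18–0.
Eve vs Alice: Alice wins 18–0.
Carol vs Grace: Carol wins 10–8.
Carol vs Bob: Bob wins 10–8.
Carol vs Alice: Alice wins 11–7.
Grace vs Bob: Bob wins 10–8.
Grace vs Alice: Grace wins 15–3.
Bob vs Alice: Bob wins 10–8.
Bob beats each rival — Eve (18–0), Carol (10–8), Grace (10–8), Alice (10–8) — so Bob is the Condorcet winner.

Yes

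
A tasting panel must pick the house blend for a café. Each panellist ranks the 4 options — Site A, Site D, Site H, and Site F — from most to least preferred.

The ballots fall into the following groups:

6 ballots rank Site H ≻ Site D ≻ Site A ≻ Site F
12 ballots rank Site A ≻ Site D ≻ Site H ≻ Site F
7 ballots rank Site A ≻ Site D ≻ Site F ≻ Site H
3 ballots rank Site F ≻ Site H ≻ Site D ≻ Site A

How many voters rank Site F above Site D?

Ballots ranking Site F above Site D: 3.
Ballots ranking Site D above Site F: 6+12+7 = 25.
So 3 of 28 voters prefer Site F to Site D.

3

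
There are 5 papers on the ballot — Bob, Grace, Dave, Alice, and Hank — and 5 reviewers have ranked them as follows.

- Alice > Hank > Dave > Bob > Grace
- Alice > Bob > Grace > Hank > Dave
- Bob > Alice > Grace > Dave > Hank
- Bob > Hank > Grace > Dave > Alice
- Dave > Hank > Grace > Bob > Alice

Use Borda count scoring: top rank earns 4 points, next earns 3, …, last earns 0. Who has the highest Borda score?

Bob

Borda scores:
  Bob: 1 + 3 + 4 + 4 + 1 = 13
  Grace: 0 + 2 + 2 + 2 + 2 = 8
  Dave: 2 + 0 + 1 + 1 + 4 = 8
  Alice: 4 + 4 + 3 + 0 + 0 = 11
  Hank: 3 + 1 + 0 + 3 + 3 = 10
Bob has the highest total.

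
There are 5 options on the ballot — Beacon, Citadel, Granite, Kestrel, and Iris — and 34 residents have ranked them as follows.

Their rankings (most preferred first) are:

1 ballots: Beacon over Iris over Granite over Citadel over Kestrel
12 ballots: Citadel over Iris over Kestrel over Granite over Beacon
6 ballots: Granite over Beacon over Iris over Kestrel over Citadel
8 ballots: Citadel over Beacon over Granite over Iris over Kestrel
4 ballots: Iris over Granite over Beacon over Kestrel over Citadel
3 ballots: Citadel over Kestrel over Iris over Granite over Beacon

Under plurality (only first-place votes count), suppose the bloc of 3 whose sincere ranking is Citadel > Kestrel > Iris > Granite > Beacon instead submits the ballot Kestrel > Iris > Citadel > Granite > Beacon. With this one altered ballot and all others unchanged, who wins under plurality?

First-place totals with the altered ballot: Beacon 1, Citadel 20, Granite 6, Kestrel 3, Iris 4.
The winner is unchanged: still Citadel.

Citadel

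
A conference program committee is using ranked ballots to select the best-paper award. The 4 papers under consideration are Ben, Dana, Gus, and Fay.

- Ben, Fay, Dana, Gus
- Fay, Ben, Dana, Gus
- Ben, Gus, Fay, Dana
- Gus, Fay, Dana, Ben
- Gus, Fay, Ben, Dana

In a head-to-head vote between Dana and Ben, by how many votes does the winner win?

3

Ballots ranking Dana above Ben: 1.
Ballots ranking Ben above Dana: 4.
Ben wins 4–1, a margin of 3.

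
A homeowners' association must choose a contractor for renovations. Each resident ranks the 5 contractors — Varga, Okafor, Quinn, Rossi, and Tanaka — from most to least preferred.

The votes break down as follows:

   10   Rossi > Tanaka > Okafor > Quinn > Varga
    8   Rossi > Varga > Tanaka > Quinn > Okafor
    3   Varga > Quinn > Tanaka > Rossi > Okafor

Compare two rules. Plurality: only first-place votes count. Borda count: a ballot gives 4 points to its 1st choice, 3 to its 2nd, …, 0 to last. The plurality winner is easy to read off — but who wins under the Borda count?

Plurality first-place counts: Varga 3, Okafor 0, Quinn 0, Rossi 18, Tanaka 0 → Rossi.
Borda totals: Varga 36, Okafor 20, Quinn 27, Rossi 75, Tanaka 52 → Rossi.

Rossi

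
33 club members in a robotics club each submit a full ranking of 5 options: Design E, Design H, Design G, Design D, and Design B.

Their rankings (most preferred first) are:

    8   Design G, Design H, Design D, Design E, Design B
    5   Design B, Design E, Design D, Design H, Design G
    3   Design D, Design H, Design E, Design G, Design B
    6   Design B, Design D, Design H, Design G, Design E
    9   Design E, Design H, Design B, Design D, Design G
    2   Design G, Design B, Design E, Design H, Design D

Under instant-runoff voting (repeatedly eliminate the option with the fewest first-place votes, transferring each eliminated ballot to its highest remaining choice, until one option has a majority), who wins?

Design E

Round 1: Design B 11, Design G 10, Design E 9, Design D 3, Design H 0. Design H has the fewest and is eliminated.
Round 2: Design B 11, Design G 10, Design E 9, Design D 3. Design D has the fewest and is eliminated.
Round 3: Design E 12, Design B 11, Design G 10. Design G has the fewest and is eliminated.
Round 4: Design E 20, Design B 13. Design E has a majority.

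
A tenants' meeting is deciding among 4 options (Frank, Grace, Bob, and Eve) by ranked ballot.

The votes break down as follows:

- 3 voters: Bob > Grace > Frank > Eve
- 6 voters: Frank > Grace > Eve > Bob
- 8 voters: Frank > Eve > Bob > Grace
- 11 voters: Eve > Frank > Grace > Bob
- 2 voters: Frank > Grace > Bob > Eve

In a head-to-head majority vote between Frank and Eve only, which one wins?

Ballots ranking Frank above Eve: 3+6+8+2 = 19.
Ballots ranking Eve above Frank: 11.
Frank wins the head-to-head, 19–11.

Frank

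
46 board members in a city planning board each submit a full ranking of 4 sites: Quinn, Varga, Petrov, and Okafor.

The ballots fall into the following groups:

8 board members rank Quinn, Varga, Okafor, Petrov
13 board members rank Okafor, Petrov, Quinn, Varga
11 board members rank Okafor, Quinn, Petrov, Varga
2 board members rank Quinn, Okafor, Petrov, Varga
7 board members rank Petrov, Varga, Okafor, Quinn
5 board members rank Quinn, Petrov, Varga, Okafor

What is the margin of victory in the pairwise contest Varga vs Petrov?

30

Ballots ranking Varga above Petrov: 8.
Ballots ranking Petrov above Varga: 13+11+2+7+5 = 38.
Petrov wins 38–8, a margin of 30.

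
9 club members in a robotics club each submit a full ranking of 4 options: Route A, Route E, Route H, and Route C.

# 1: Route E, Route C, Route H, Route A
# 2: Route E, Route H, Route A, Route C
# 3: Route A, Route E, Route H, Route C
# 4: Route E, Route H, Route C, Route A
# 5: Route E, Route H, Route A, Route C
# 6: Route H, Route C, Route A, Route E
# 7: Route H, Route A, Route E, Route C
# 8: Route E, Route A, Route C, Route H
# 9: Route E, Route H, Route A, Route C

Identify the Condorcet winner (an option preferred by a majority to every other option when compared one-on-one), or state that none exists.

Route E

Head-to-head results (9 voters total):
Route A vs Route E: Route E wins 6–3.
Route A vs Route H: Route H wins 7–2.
Route A vs Route C: Route A wins 6–3.
Route E vs Route H: Route E wins 7–2.
Route E vs Route C: Route E wins 8–1.
Route H vs Route C: Route H wins 7–2.
Route E beats each rival — Route A (6–3), Route H (7–2), Route C (8–1) — so Route E is the Condorcet winner.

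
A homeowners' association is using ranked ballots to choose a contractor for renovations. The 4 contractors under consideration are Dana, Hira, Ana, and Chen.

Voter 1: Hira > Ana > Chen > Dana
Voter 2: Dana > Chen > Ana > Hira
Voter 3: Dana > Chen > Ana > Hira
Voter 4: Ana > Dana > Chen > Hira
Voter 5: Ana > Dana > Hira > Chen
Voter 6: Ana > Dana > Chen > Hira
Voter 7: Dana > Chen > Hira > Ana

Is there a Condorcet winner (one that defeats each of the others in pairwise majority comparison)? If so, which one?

Ana

Head-to-head results (7 voters total):
Dana vs Hira: Dana wins 6–1.
Dana vs Ana: Ana wins 4–3.
Dana vs Chen: Dana wins 6–1.
Hira vs Ana: Ana wins 5–2.
Hira vs Chen: Chen wins 5–2.
Ana vs Chen: Ana wins 4–3.
Ana beats each rival — Dana (4–3), Hira (5–2), Chen (4–3) — so Ana is the Condorcet winner.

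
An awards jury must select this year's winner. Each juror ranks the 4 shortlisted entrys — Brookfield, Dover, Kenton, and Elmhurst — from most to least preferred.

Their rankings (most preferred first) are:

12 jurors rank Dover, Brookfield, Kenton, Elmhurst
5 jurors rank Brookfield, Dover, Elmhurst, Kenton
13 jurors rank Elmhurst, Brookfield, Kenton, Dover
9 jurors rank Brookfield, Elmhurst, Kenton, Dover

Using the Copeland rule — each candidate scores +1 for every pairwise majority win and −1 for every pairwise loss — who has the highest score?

Pairwise results:
  Brookfield vs Dover: Brookfield wins 27–12.
  Brookfield vs Kenton: Brookfield wins 39–0.
  Brookfield vs Elmhurst: Brookfield wins 26–13.
  Dover vs Kenton: Kenton wins 22–17.
  Dover vs Elmhurst: Elmhurst wins 22–17.
  Kenton vs Elmhurst: Elmhurst wins 27–12.
Copeland scores (wins − losses):
  Brookfield: 3 − 0 = 3
  Dover: 0 − 3 = -3
  Kenton: 1 − 2 = -1
  Elmhurst: 2 − 1 = 1
Brookfield has the best Copeland score.

Brookfield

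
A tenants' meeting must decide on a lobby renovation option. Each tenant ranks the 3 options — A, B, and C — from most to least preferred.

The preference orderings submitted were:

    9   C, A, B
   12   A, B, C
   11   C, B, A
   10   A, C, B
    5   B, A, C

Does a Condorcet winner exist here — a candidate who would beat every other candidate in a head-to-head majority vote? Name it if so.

A

Head-to-head results (47 voters total):
A vs B: A wins 31–16.
A vs C: A wins 27–20.
B vs C: C wins 30–17.
A beats each rival — B (31–16), C (27–20) — so A is the Condorcet winner.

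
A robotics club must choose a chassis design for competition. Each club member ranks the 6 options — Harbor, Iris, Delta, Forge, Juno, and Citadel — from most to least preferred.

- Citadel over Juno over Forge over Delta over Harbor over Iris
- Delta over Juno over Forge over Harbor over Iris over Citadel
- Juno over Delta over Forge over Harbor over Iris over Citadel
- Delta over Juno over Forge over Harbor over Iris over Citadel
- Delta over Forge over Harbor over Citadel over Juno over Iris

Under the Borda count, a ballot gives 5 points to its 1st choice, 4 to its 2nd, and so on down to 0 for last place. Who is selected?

Borda scores:
  Harbor: 1 + 2 + 2 + 2 + 3 = 10
  Iris: 0 + 1 + 1 + 1 + 0 = 3
  Delta: 2 + 5 + 4 + 5 + 5 = 21
  Forge: 3 + 3 + 3 + 3 + 4 = 16
  Juno: 4 + 4 + 5 + 4 + 1 = 18
  Citadel: 5 + 0 + 0 + 0 + 2 = 7
Delta has the highest total.

Delta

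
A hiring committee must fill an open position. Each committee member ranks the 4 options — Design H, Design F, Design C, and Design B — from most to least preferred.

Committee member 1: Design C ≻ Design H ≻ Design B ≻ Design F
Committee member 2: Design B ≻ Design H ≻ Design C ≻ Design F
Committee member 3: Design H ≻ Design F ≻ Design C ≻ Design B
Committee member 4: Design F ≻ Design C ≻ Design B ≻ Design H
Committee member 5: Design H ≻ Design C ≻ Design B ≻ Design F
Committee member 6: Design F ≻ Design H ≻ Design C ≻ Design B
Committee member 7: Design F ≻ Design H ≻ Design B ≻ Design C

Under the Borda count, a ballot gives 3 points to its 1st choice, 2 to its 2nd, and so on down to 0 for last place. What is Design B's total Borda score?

Borda scores:
  Design H: 2 + 2 + 3 + 0 + 3 + 2 + 2 = 14
  Design F: 0 + 0 + 2 + 3 + 0 + 3 + 3 = 11
  Design C: 3 + 1 + 1 + 2 + 2 + 1 + 0 = 10
  Design B: 1 + 3 + 0 + 1 + 1 + 0 + 1 = 7

7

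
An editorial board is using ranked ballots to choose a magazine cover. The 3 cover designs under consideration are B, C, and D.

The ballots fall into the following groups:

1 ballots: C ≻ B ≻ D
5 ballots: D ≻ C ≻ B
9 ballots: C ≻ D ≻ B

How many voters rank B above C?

Ballots ranking B above C: 0.
Ballots ranking C above B: 1+5+9 = 15.
So 0 of 15 voters prefer B to C.

0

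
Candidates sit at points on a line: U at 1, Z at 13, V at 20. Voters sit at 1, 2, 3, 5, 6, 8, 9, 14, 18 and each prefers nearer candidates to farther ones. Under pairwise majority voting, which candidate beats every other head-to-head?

With single-peaked preferences on a line, the Condorcet winner is the candidate closest to the median voter.
The median voter (position 6) is closest to U at 1.
Check: U vs Z — voters closer to U: 5 of 9.

U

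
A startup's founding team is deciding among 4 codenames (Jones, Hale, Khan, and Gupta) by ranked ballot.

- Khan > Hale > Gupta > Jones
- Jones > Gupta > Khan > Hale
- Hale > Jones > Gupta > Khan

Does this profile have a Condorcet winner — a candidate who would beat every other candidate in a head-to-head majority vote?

Head-to-head results (3 voters total):
Jones vs Hale: Hale wins 2–1.
Jones vs Khan: Jones wins 2–1.
Jones vs Gupta: Jones wins 2–1.
Hale vs Khan: Khan wins 2–1.
Hale vs Gupta: Hale wins 2–1.
Khan vs Gupta: Gupta wins 2–1.
No candidate beats all others: Jones beats Khan beats Hale beats Jones, a majority cycle.

No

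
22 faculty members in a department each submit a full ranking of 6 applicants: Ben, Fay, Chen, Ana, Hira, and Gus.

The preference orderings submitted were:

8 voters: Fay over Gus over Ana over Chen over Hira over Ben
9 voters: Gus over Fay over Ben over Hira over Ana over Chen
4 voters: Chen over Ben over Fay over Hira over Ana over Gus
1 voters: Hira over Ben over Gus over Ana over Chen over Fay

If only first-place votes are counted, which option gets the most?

First-place vote totals:
  Ben: 0
  Fay: 8
  Chen: 4
  Ana: 0
  Hira: 1
  Gus: 9
Gus has the most first-place votes.

Gus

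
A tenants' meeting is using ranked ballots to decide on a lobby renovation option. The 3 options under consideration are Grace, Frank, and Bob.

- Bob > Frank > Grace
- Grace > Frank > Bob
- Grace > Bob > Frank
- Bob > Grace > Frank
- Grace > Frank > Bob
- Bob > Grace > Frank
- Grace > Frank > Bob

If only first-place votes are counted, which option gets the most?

First-place vote totals:
  Grace: 4
  Frank: 0
  Bob: 3
Grace has the most first-place votes.

Grace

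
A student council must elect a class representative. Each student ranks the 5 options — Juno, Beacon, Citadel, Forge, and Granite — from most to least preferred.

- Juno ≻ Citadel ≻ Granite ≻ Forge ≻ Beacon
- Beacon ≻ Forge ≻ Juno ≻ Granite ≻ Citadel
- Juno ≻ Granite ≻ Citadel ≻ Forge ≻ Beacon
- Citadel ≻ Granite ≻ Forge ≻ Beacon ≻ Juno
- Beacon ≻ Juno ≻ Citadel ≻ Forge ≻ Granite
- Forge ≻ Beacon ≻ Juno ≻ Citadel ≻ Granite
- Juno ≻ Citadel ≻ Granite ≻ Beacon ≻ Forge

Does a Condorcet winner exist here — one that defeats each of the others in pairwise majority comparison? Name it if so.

There is no Condorcet winner

Head-to-head results (7 voters total):
Juno vs Beacon: Beacon wins 4–3.
Juno vs Citadel: Juno wins 6–1.
Juno vs Forge: Juno wins 4–3.
Juno vs Granite: Juno wins 6–1.
Beacon vs Citadel: Citadel wins 4–3.
Beacon vs Forge: Forge wins 4–3.
Beacon vs Granite: Granite wins 4–3.
Citadel vs Forge: Citadel wins 5–2.
Citadel vs Granite: Citadel wins 5–2.
Forge vs Granite: Granite wins 4–3.
No candidate beats all others: Juno beats Citadel beats Beacon beats Juno, a majority cycle.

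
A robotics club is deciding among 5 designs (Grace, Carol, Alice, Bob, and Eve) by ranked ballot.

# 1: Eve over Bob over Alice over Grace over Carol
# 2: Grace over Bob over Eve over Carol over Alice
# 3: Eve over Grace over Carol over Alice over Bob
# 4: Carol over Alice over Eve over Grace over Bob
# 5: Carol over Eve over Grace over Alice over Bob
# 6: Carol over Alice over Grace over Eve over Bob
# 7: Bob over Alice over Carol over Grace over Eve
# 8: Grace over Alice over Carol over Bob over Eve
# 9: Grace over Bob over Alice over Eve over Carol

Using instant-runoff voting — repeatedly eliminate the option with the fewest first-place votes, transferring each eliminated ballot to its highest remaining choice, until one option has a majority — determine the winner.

Grace

Round 1: Grace 3, Carol 3, Eve 2, Bob 1, Alice 0. Alice has the fewest and is eliminated.
Round 2: Grace 3, Carol 3, Eve 2, Bob 1. Bob has the fewest and is eliminated.
Round 3: Carol 4, Grace 3, Eve 2. Eve has the fewest and is eliminated.
Round 4: Grace 5, Carol 4. Grace has a majority.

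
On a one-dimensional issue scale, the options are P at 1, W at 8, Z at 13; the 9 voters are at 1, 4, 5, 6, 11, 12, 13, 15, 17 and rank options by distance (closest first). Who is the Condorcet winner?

With single-peaked preferences on a line, the Condorcet winner is the candidate closest to the median voter.
The median voter (position 11) is closest to Z at 13.
Check: Z vs W — voters closer to Z: 5 of 9.

Z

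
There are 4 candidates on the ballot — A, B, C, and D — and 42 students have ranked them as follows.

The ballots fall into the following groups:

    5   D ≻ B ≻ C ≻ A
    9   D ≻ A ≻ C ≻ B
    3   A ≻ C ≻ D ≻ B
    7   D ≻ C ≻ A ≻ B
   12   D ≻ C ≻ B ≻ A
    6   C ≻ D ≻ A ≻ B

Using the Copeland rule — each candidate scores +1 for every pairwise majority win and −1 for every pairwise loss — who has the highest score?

D

Pairwise results:
  A vs B: A wins 25–17.
  A vs C: C wins 30–12.
  A vs D: D wins 39–3.
  B vs C: C wins 37–5.
  B vs D: D wins 42–0.
  C vs D: D wins 33–9.
Copeland scores (wins − losses):
  A: 1 − 2 = -1
  B: 0 − 3 = -3
  C: 2 − 1 = 1
  D: 3 − 0 = 3
D has the best Copeland score.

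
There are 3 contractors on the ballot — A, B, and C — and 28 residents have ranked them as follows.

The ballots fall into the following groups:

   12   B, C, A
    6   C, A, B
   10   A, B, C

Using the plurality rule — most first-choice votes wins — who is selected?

First-place vote totals:
  A: 10
  B: 12
  C: 6
B has the most first-place votes.

B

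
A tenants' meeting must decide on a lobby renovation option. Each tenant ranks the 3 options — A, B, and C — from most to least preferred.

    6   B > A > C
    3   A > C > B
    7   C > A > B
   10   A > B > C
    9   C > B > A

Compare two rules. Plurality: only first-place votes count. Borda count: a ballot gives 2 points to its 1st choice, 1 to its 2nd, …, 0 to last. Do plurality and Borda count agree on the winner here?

No

Plurality first-place counts: A 13, B 6, C 16 → C.
Borda totals: A 39, B 31, C 35 → A.
The two rules disagree: plurality picks C, Borda picks A.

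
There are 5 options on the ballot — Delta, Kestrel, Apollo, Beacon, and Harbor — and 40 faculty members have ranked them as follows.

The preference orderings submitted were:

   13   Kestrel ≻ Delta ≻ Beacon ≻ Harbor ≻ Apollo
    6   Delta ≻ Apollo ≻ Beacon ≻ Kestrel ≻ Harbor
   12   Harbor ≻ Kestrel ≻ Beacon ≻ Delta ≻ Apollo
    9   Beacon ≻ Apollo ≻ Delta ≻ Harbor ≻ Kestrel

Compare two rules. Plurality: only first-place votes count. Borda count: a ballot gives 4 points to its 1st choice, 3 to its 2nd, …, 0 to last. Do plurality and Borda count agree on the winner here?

No

Plurality first-place counts: Delta 6, Kestrel 13, Apollo 0, Beacon 9, Harbor 12 → Kestrel.
Borda totals: Delta 93, Kestrel 94, Apollo 45, Beacon 98, Harbor 70 → Beacon.
The two rules disagree: plurality picks Kestrel, Borda picks Beacon.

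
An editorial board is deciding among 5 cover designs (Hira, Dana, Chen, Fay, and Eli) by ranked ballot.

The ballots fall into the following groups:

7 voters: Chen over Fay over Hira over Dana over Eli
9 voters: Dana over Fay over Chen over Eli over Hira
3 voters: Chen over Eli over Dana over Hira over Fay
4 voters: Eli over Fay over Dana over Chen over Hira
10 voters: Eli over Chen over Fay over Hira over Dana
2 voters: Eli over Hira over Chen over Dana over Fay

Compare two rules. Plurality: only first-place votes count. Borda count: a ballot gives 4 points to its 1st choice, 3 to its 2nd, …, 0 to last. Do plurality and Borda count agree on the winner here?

Plurality first-place counts: Hira 0, Dana 9, Chen 10, Fay 0, Eli 16 → Eli.
Borda totals: Hira 33, Dana 59, Chen 96, Fay 80, Eli 82 → Chen.
The two rules disagree: plurality picks Eli, Borda picks Chen.

No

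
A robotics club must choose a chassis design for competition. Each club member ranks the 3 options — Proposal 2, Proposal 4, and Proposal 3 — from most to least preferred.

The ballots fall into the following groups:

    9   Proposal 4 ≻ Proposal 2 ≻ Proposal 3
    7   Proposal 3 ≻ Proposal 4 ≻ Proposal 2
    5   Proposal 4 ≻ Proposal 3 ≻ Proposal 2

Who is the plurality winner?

Proposal 4

First-place vote totals:
  Proposal 2: 0
  Proposal 4: 14
  Proposal 3: 7
Proposal 4 has the most first-place votes.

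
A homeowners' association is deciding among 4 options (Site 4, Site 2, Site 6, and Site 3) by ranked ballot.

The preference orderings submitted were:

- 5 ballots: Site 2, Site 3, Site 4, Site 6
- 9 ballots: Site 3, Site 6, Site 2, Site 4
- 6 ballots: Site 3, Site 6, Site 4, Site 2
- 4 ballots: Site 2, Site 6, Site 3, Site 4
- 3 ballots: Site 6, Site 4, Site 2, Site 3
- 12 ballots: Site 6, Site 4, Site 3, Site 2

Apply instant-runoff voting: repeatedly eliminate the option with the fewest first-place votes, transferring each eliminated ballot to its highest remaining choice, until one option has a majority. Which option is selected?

Round 1: Site 6 15, Site 3 15, Site 2 9, Site 4 0. Site 4 has the fewest and is eliminated.
Round 2: Site 6 15, Site 3 15, Site 2 9. Site 2 has the fewest and is eliminated.
Round 3: Site 3 20, Site 6 19. Site 3 has a majority.

Site 3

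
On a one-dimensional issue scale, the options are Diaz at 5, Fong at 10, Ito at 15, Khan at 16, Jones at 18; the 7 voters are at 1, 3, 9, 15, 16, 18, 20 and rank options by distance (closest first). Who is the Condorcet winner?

With single-peaked preferences on a line, the Condorcet winner is the candidate closest to the median voter.
The median voter (position 15) is closest to Ito at 15.
Check: Ito vs Jones — voters closer to Ito: 5 of 7.

Ito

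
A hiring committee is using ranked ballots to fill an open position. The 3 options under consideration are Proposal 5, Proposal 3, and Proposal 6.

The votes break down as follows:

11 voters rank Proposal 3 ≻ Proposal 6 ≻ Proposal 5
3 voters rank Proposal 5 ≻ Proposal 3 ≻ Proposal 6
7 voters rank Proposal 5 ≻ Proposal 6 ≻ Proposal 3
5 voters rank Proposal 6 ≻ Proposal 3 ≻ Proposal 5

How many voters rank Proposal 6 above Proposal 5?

Ballots ranking Proposal 6 above Proposal 5: 11+5 = 16.
Ballots ranking Proposal 5 above Proposal 6: 3+7 = 10.
So 16 of 26 voters prefer Proposal 6 to Proposal 5.

16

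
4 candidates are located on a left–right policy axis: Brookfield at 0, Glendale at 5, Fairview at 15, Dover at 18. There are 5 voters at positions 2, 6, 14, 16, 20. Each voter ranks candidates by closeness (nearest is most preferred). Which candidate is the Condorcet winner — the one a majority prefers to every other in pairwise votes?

With single-peaked preferences on a line, the Condorcet winner is the candidate closest to the median voter.
The median voter (position 14) is closest to Fairview at 15.
Check: Fairview vs Glendale — voters closer to Fairview: 3 of 5.

Fairview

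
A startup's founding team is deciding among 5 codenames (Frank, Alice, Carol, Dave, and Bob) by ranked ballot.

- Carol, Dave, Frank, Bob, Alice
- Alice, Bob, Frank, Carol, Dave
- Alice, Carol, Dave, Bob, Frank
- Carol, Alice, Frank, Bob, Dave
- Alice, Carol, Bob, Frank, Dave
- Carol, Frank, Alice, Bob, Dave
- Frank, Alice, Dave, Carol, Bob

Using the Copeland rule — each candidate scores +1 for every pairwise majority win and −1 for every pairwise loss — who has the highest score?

Pairwise results:
  Frank vs Alice: Alice wins 4–3.
  Frank vs Carol: Carol wins 5–2.
  Frank vs Dave: Frank wins 5–2.
  Frank vs Bob: Frank wins 4–3.
  Alice vs Carol: Alice wins 4–3.
  Alice vs Dave: Alice wins 6–1.
  Alice vs Bob: Alice wins 6–1.
  Carol vs Dave: Carol wins 6–1.
  Carol vs Bob: Carol wins 6–1.
  Dave vs Bob: Bob wins 4–3.
Copeland scores (wins − losses):
  Frank: 2 − 2 = 0
  Alice: 4 − 0 = 4
  Carol: 3 − 1 = 2
  Dave: 0 − 4 = -4
  Bob: 1 − 3 = -2
Alice has the best Copeland score.

Alice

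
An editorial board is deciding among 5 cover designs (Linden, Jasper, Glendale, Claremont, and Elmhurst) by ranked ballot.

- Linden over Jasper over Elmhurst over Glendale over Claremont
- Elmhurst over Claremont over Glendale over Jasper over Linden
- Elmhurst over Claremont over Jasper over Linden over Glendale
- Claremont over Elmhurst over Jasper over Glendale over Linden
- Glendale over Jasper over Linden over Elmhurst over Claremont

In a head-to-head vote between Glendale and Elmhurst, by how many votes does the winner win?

Ballots ranking Glendale above Elmhurst: 1.
Ballots ranking Elmhurst above Glendale: 4.
Elmhurst wins 4–1, a margin of 3.

3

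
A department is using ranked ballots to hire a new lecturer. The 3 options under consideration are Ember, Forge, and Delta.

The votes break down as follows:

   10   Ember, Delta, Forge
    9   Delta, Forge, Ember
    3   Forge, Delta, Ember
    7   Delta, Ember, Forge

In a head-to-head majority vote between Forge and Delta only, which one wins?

Delta

Ballots ranking Forge above Delta: 3.
Ballots ranking Delta above Forge: 10+9+7 = 26.
Delta wins the head-to-head, 26–3.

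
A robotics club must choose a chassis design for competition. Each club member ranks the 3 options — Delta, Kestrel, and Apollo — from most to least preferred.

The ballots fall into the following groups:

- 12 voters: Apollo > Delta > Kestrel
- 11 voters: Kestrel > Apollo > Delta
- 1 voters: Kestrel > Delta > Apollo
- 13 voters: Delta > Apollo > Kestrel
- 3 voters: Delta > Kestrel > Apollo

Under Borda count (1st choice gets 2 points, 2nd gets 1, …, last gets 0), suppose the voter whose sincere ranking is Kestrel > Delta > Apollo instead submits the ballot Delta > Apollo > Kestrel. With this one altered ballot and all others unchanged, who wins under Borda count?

Borda totals with the altered ballot: Delta 46, Kestrel 25, Apollo 49.
The winner is unchanged: still Apollo.

Apollo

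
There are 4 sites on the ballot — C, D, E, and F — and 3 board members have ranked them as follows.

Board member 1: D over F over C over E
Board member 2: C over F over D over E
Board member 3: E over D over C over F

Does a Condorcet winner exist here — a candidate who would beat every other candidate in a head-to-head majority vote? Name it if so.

D

Head-to-head results (3 voters total):
C vs D: D wins 2–1.
C vs E: C wins 2–1.
C vs F: C wins 2–1.
D vs E: D wins 2–1.
D vs F: D wins 2–1.
E vs F: F wins 2–1.
D beats each rival — C (2–1), E (2–1), F (2–1) — so D is the Condorcet winner.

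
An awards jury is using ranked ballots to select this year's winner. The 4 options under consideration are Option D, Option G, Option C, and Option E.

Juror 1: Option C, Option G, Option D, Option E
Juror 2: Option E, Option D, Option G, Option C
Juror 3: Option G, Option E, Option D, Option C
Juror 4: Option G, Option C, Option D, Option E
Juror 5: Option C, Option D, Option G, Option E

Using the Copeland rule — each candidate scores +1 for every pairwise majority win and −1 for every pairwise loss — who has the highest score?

Pairwise results:
  Option D vs Option G: Option G wins 3–2.
  Option D vs Option C: Option C wins 3–2.
  Option D vs Option E: Option D wins 3–2.
  Option G vs Option C: Option G wins 3–2.
  Option G vs Option E: Option G wins 4–1.
  Option C vs Option E: Option C wins 3–2.
Copeland scores (wins − losses):
  Option D: 1 − 2 = -1
  Option G: 3 − 0 = 3
  Option C: 2 − 1 = 1
  Option E: 0 − 3 = -3
Option G has the best Copeland score.

Option G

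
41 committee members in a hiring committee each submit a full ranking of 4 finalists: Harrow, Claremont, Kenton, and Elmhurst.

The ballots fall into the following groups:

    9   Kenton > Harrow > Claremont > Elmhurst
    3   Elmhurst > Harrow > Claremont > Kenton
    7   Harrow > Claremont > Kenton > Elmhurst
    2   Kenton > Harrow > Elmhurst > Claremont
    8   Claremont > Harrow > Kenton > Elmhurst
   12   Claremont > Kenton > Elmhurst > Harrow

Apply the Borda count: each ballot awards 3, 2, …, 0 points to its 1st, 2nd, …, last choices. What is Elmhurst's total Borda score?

Borda scores:
  Harrow: 9·2 + 3·2 + 7·3 + 2·2 + 8·2 + 12·0 = 65
  Claremont: 9·1 + 3·1 + 7·2 + 2·0 + 8·3 + 12·3 = 86
  Kenton: 9·3 + 3·0 + 7·1 + 2·3 + 8·1 + 12·2 = 72
  Elmhurst: 9·0 + 3·3 + 7·0 + 2·1 + 8·0 + 12·1 = 23

23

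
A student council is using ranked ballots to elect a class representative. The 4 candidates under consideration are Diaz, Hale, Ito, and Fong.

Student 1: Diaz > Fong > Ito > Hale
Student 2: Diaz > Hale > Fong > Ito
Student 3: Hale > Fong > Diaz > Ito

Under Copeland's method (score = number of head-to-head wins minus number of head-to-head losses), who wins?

Diaz

Pairwise results:
  Diaz vs Hale: Diaz wins 2–1.
  Diaz vs Ito: Diaz wins 3–0.
  Diaz vs Fong: Diaz wins 2–1.
  Hale vs Ito: Hale wins 2–1.
  Hale vs Fong: Hale wins 2–1.
  Ito vs Fong: Fong wins 3–0.
Copeland scores (wins − losses):
  Diaz: 3 − 0 = 3
  Hale: 2 − 1 = 1
  Ito: 0 − 3 = -3
  Fong: 1 − 2 = -1
Diaz has the best Copeland score.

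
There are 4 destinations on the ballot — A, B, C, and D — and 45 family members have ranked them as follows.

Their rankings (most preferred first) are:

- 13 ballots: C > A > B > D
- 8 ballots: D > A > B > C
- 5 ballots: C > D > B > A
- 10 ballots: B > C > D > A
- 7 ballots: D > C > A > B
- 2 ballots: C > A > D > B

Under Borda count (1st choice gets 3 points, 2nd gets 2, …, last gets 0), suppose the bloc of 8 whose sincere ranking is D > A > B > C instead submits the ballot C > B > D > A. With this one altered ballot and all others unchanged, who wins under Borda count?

C

Borda totals with the altered ballot: A 37, B 64, C 118, D 51.
The winner is unchanged: still C.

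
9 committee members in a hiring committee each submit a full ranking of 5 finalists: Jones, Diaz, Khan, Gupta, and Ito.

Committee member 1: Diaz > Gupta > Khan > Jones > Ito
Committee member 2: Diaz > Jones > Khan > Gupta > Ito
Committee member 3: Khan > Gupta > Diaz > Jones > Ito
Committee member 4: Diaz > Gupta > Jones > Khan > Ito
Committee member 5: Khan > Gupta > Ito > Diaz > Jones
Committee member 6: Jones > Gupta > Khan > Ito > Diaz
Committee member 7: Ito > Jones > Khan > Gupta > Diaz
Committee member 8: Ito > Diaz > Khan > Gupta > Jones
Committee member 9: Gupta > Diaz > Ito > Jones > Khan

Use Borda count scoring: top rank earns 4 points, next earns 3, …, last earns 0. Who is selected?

Borda scores:
  Jones: 1 + 3 + 1 + 2 + 0 + 4 + 3 + 0 + 1 = 15
  Diaz: 4 + 4 + 2 + 4 + 1 + 0 + 0 + 3 + 3 = 21
  Khan: 2 + 2 + 4 + 1 + 4 + 2 + 2 + 2 + 0 = 19
  Gupta: 3 + 1 + 3 + 3 + 3 + 3 + 1 + 1 + 4 = 22
  Ito: 0 + 0 + 0 + 0 + 2 + 1 + 4 + 4 + 2 = 13
Gupta has the highest total.

Gupta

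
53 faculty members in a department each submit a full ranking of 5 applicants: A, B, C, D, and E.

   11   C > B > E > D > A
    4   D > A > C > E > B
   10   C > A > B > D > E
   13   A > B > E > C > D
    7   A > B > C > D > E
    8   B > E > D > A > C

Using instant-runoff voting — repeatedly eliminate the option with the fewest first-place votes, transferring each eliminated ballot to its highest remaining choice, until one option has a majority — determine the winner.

Round 1: C 21, A 20, B 8, D 4, E 0. E has the fewest and is eliminated.
Round 2: C 21, A 20, B 8, D 4. D has the fewest and is eliminated.
Round 3: A 24, C 21, B 8. B has the fewest and is eliminated.
Round 4: A 32, C 21. A has a majority.

A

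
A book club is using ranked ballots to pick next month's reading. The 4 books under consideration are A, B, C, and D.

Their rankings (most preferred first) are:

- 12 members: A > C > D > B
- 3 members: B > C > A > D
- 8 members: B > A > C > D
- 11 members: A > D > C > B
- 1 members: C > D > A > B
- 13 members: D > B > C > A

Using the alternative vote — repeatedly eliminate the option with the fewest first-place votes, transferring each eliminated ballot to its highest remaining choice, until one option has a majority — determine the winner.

A

Round 1: A 23, D 13, B 11, C 1. C has the fewest and is eliminated.
Round 2: A 23, D 14, B 11. B has the fewest and is eliminated.
Round 3: A 34, D 14. A has a majority.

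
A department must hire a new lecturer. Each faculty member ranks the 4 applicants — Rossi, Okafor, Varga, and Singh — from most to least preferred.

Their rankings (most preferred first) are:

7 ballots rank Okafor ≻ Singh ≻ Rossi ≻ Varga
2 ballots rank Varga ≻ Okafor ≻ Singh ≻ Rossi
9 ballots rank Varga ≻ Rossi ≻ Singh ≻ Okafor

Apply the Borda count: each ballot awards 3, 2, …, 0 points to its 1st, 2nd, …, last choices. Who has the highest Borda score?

Borda scores:
  Rossi: 7·1 + 2·0 + 9·2 = 25
  Okafor: 7·3 + 2·2 + 9·0 = 25
  Varga: 7·0 + 2·3 + 9·3 = 33
  Singh: 7·2 + 2·1 + 9·1 = 25
Varga has the highest total.

Varga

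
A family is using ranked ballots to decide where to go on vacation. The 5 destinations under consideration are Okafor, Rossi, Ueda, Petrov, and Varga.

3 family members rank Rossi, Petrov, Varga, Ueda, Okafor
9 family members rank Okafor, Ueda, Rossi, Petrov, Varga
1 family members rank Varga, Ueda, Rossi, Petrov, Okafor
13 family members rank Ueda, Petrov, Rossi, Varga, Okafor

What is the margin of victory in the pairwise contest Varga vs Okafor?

8

Ballots ranking Varga above Okafor: 3+1+13 = 17.
Ballots ranking Okafor above Varga: 9.
Varga wins 17–9, a margin of 8.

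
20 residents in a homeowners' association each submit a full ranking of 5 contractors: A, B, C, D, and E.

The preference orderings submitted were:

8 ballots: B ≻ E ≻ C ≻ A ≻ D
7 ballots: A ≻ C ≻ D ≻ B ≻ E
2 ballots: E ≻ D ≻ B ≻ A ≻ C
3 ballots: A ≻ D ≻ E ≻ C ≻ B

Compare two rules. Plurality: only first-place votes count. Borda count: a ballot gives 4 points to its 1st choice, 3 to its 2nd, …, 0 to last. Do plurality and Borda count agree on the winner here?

Yes

Plurality first-place counts: A 10, B 8, C 0, D 0, E 2 → A.
Borda totals: A 50, B 43, C 40, D 29, E 38 → A.
The two rules agree on A.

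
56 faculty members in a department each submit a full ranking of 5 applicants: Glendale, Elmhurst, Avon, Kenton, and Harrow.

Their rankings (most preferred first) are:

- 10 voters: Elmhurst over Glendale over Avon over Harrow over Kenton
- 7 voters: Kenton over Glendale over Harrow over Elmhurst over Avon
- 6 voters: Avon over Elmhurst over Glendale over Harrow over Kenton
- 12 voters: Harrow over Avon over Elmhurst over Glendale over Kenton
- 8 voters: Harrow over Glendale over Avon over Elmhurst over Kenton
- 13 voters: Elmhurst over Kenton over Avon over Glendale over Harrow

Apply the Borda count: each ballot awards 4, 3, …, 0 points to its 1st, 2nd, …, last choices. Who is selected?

Elmhurst

Borda scores:
  Glendale: 10·3 + 7·3 + 6·2 + 12·1 + 8·3 + 13·1 = 112
  Elmhurst: 10·4 + 7·1 + 6·3 + 12·2 + 8·1 + 13·4 = 149
  Avon: 10·2 + 7·0 + 6·4 + 12·3 + 8·2 + 13·2 = 122
  Kenton: 10·0 + 7·4 + 6·0 + 12·0 + 8·0 + 13·3 = 67
  Harrow: 10·1 + 7·2 + 6·1 + 12·4 + 8·4 + 13·0 = 110
Elmhurst has the highest total.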